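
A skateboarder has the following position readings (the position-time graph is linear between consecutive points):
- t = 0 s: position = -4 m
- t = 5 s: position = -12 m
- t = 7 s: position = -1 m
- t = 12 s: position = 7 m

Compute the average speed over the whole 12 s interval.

Average speed = (total path length)/(elapsed time); on a piecewise-linear x-t graph the path length is Σ|Δx|.
0–5 s: |Δx| = |-12 − -4| = 8 m
5–7 s: |Δx| = |-1 − -12| = 11 m
7–12 s: |Δx| = |7 − -1| = 8 m
Total path = 27 m; average speed = 27/12 = 2.25 m/s.

2.25 m/s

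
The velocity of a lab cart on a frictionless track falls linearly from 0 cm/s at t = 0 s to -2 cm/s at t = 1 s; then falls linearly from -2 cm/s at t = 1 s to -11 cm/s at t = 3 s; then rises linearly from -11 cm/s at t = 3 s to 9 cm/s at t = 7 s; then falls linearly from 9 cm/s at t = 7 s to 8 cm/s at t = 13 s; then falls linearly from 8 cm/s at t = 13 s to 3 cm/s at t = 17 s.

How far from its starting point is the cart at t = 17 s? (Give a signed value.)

55 cm

Net displacement equals the area under the velocity-time graph (areas below the axis count negative).
0–1 s: ½(0 + -2)(1) = -1 cm
1–3 s: ½(-2 + -11)(2) = -13 cm
3–7 s: ½(-11 + 9)(4) = -4 cm
7–13 s: ½(9 + 8)(6) = 51 cm
13–17 s: ½(8 + 3)(4) = 22 cm
Net displacement = 55 cm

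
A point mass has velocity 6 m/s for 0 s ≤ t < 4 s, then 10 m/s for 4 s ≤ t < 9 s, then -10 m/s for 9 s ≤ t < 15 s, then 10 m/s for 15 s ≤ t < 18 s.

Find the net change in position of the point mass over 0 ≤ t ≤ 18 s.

Net displacement equals the area under the velocity-time graph (areas below the axis count negative).
0–4 s: 6 × 4 = 24 m
4–9 s: 10 × 5 = 50 m
9–15 s: -10 × 6 = -60 m
15–18 s: 10 × 3 = 30 m
Net displacement = 44 m

44 m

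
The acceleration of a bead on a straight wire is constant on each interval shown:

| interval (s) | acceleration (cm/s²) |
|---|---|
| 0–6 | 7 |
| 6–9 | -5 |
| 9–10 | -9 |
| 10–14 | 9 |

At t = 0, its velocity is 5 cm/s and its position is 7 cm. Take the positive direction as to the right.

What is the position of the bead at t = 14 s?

473 cm

On each constant-a segment, Δv = aΔt and Δx = v₀Δt + ½aΔt²; chain segment to segment.
0–6 s: v starts 5 cm/s; Δx = 5·6 + ½·7·6² = 156 cm; v ends 47 cm/s.
6–9 s: v starts 47 cm/s; Δx = 47·3 + ½·-5·3² = 118.5 cm; v ends 32 cm/s.
9–10 s: v starts 32 cm/s; Δx = 32·1 + ½·-9·1² = 27.5 cm; v ends 23 cm/s.
10–14 s: v starts 23 cm/s; Δx = 23·4 + ½·9·4² = 164 cm; v ends 59 cm/s.
x(14) = 7 + Σ Δx = 473 cm.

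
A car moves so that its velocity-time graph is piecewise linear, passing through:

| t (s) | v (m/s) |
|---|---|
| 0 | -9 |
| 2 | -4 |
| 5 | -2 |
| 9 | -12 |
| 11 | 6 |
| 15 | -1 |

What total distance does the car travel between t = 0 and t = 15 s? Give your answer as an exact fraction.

494/7 m

Total distance travelled is ∫|v| dt — sum the magnitudes of each area piece.
0–2 s: |½(-9 + -4)(2)| = 13 m
2–5 s: |½(-4 + -2)(3)| = 9 m
5–9 s: |½(-2 + -12)(4)| = 28 m
9–11 s: v = 0 at t = 31/3 s; triangle areas 8 + 2 = 10 m
11–15 s: v = 0 at t = 101/7 s; triangle areas 72/7 + 2/7 = 74/7 m
Total distance = 494/7 m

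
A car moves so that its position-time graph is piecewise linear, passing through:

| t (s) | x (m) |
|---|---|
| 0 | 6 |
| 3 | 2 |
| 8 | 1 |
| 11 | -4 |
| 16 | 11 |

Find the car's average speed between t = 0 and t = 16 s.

1.5625 m/s

Average speed = (total path length)/(elapsed time); on a piecewise-linear x-t graph the path length is Σ|Δx|.
0–3 s: |Δx| = |2 − 6| = 4 m
3–8 s: |Δx| = |1 − 2| = 1 m
8–11 s: |Δx| = |-4 − 1| = 5 m
11–16 s: |Δx| = |11 − -4| = 15 m
Total path = 25 m; average speed = 25/16 = 1.5625 m/s.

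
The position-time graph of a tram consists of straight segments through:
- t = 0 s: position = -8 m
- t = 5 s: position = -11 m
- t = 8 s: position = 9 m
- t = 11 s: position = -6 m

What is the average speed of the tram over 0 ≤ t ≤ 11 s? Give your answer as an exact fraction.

38/11 m/s

Average speed = (total path length)/(elapsed time); on a piecewise-linear x-t graph the path length is Σ|Δx|.
0–5 s: |Δx| = |-11 − -8| = 3 m
5–8 s: |Δx| = |9 − -11| = 20 m
8–11 s: |Δx| = |-6 − 9| = 15 m
Total path = 38 m; average speed = 38/11 = 38/11 m/s.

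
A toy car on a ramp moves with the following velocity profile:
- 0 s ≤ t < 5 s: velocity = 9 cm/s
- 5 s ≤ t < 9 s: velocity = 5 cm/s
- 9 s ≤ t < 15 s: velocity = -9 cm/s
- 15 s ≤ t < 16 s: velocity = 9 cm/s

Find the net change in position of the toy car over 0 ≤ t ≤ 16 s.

Displacement is the signed area under the v-t curve.
0–5 s: 9 × 5 = 45 cm
5–9 s: 5 × 4 = 20 cm
9–15 s: -9 × 6 = -54 cm
15–16 s: 9 × 1 = 9 cm
Net displacement = 20 cm

20 cm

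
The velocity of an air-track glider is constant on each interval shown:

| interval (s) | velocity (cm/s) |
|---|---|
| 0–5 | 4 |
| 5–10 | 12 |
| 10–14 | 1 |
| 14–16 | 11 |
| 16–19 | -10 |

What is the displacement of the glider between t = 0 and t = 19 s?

Net displacement equals the area under the velocity-time graph (areas below the axis count negative).
0–5 s: 4 × 5 = 20 cm
5–10 s: 12 × 5 = 60 cm
10–14 s: 1 × 4 = 4 cm
14–16 s: 11 × 2 = 22 cm
16–19 s: -10 × 3 = -30 cm
Net displacement = 76 cm

76 cm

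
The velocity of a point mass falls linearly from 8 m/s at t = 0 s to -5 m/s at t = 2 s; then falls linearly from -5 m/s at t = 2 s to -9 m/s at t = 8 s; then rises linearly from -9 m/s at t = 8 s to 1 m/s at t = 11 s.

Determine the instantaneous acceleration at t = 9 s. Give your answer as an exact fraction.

Acceleration is the slope of the v-t graph on 8–11 s: (1 − -9)/(11 − 8) = 10/3 m/s².

10/3 m/s²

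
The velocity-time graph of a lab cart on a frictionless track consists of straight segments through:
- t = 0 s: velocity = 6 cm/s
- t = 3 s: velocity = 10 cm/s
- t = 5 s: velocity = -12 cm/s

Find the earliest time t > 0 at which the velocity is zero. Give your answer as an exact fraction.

v changes sign on 3–5 s (from 10 to -12); the graph is linear there, so v = 0 at t = 3 + (-10)·(5 − 3)/(-12 − 10) = 43/11 s.

t = 43/11 s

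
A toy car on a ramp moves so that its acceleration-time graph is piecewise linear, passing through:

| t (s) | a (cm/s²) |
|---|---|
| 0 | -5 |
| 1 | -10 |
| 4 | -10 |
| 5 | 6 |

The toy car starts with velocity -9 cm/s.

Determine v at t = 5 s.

-48.5 cm/s

Δv equals the area under the a-t graph; then v = v₀ + Δv.
0–1 s: ½(-5 + -10)(1) = -7.5 cm/s
1–4 s: -10 × 3 = -30 cm/s
4–5 s: ½(-10 + 6)(1) = -2 cm/s
Δv = -39.5 cm/s, so v(5) = -9 + (-39.5) = -48.5 cm/s.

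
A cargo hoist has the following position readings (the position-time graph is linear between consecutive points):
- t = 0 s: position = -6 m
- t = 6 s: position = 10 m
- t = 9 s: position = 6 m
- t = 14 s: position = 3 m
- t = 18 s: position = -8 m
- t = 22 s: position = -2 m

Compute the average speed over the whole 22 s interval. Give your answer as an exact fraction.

20/11 m/s

Average speed = (total path length)/(elapsed time); on a piecewise-linear x-t graph the path length is Σ|Δx|.
0–6 s: |Δx| = |10 − -6| = 16 m
6–9 s: |Δx| = |6 − 10| = 4 m
9–14 s: |Δx| = |3 − 6| = 3 m
14–18 s: |Δx| = |-8 − 3| = 11 m
18–22 s: |Δx| = |-2 − -8| = 6 m
Total path = 40 m; average speed = 40/22 = 20/11 m/s.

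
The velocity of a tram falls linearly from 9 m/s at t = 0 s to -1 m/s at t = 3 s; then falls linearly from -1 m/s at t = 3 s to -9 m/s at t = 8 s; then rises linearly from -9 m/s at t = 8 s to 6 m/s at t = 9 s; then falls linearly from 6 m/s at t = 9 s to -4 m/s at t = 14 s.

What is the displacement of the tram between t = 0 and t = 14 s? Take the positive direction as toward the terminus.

Displacement is the signed area under the v-t curve.
0–3 s: ½(9 + -1)(3) = 12 m
3–8 s: ½(-1 + -9)(5) = -25 m
8–9 s: ½(-9 + 6)(1) = -1.5 m
9–14 s: ½(6 + -4)(5) = 5 m
Net displacement = -9.5 m

-9.5 m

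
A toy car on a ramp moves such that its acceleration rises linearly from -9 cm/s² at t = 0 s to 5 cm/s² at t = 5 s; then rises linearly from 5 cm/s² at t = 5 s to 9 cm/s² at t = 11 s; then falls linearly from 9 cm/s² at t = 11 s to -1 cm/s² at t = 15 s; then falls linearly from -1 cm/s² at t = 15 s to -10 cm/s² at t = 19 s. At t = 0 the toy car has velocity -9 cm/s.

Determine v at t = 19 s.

17 cm/s

Δv equals the area under the a-t graph; then v = v₀ + Δv.
0–5 s: ½(-9 + 5)(5) = -10 cm/s
5–11 s: ½(5 + 9)(6) = 42 cm/s
11–15 s: ½(9 + -1)(4) = 16 cm/s
15–19 s: ½(-1 + -10)(4) = -22 cm/s
Δv = 26 cm/s, so v(19) = -9 + (26) = 17 cm/s.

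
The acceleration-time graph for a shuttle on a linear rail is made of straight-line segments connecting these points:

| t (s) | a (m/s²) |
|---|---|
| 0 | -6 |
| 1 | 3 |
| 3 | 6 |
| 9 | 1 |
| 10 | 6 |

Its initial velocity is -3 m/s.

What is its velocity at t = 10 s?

Δv equals the area under the a-t graph; then v = v₀ + Δv.
0–1 s: ½(-6 + 3)(1) = -1.5 m/s
1–3 s: ½(3 + 6)(2) = 9 m/s
3–9 s: ½(6 + 1)(6) = 21 m/s
9–10 s: ½(1 + 6)(1) = 3.5 m/s
Δv = 32 m/s, so v(10) = -3 + (32) = 29 m/s.

29 m/s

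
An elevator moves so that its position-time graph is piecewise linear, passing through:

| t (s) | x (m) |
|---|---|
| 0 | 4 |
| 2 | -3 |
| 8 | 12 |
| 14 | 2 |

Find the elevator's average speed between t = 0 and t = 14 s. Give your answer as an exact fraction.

16/7 m/s

Average speed = (total path length)/(elapsed time); on a piecewise-linear x-t graph the path length is Σ|Δx|.
0–2 s: |Δx| = |-3 − 4| = 7 m
2–8 s: |Δx| = |12 − -3| = 15 m
8–14 s: |Δx| = |2 − 12| = 10 m
Total path = 32 m; average speed = 32/14 = 16/7 m/s.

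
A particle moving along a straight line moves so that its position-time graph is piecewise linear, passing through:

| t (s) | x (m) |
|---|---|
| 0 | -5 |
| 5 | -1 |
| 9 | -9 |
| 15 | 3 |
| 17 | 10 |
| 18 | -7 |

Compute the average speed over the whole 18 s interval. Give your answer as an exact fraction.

8/3 m/s

Average speed = (total path length)/(elapsed time); on a piecewise-linear x-t graph the path length is Σ|Δx|.
0–5 s: |Δx| = |-1 − -5| = 4 m
5–9 s: |Δx| = |-9 − -1| = 8 m
9–15 s: |Δx| = |3 − -9| = 12 m
15–17 s: |Δx| = |10 − 3| = 7 m
17–18 s: |Δx| = |-7 − 10| = 17 m
Total path = 48 m; average speed = 48/18 = 8/3 m/s.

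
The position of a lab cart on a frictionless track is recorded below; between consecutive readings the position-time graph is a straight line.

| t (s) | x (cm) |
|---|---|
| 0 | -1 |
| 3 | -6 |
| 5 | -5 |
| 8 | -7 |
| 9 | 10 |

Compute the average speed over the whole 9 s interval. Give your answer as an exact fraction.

Average speed = (total path length)/(elapsed time); on a piecewise-linear x-t graph the path length is Σ|Δx|.
0–3 s: |Δx| = |-6 − -1| = 5 cm
3–5 s: |Δx| = |-5 − -6| = 1 cm
5–8 s: |Δx| = |-7 − -5| = 2 cm
8–9 s: |Δx| = |10 − -7| = 17 cm
Total path = 25 cm; average speed = 25/9 = 25/9 cm/s.

25/9 cm/s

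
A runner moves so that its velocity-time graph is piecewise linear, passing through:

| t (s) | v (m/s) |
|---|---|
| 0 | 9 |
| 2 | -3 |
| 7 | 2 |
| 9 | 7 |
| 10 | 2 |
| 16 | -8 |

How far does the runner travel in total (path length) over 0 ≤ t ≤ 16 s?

Total distance travelled is ∫|v| dt — sum the magnitudes of each area piece.
0–2 s: v = 0 at t = 1.5 s; triangle areas 6.75 + 0.75 = 7.5 m
2–7 s: v = 0 at t = 5 s; triangle areas 4.5 + 2 = 6.5 m
7–9 s: |½(2 + 7)(2)| = 9 m
9–10 s: |½(7 + 2)(1)| = 4.5 m
10–16 s: v = 0 at t = 11.2 s; triangle areas 1.2 + 19.2 = 20.4 m
Total distance = 47.9 m

47.9 m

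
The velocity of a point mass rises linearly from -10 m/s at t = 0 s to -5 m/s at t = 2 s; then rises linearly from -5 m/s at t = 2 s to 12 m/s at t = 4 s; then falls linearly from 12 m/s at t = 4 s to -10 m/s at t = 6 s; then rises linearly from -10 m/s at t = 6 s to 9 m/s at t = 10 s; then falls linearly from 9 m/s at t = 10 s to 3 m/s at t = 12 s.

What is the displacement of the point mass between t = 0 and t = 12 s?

4 m

Displacement is the signed area under the v-t curve.
0–2 s: ½(-10 + -5)(2) = -15 m
2–4 s: ½(-5 + 12)(2) = 7 m
4–6 s: ½(12 + -10)(2) = 2 m
6–10 s: ½(-10 + 9)(4) = -2 m
10–12 s: ½(9 + 3)(2) = 12 m
Net displacement = 4 m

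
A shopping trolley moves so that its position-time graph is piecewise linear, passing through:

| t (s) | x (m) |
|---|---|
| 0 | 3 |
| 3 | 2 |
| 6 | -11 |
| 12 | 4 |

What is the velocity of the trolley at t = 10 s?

2.5 m/s

Velocity is the slope of the x-t graph on 6–12 s: (4 − -11)/(12 − 6) = 2.5 m/s.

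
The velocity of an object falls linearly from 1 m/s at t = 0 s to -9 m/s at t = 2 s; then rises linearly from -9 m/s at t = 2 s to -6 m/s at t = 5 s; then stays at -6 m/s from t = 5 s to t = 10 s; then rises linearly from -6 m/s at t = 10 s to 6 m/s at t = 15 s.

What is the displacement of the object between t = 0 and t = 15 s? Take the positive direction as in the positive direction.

Displacement is the signed area under the v-t curve.
0–2 s: ½(1 + -9)(2) = -8 m
2–5 s: ½(-9 + -6)(3) = -22.5 m
5–10 s: -6 × 5 = -30 m
10–15 s: ½(-6 + 6)(5) = 0 m
Net displacement = -60.5 m

-60.5 m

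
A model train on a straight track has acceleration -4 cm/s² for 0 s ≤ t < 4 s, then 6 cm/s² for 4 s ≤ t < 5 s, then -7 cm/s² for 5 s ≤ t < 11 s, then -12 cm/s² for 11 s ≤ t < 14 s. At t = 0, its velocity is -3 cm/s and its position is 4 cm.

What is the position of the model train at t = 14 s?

On each constant-a segment, Δv = aΔt and Δx = v₀Δt + ½aΔt²; chain segment to segment.
0–4 s: v starts -3 cm/s; Δx = -3·4 + ½·-4·4² = -44 cm; v ends -19 cm/s.
4–5 s: v starts -19 cm/s; Δx = -19·1 + ½·6·1² = -16 cm; v ends -13 cm/s.
5–11 s: v starts -13 cm/s; Δx = -13·6 + ½·-7·6² = -204 cm; v ends -55 cm/s.
11–14 s: v starts -55 cm/s; Δx = -55·3 + ½·-12·3² = -219 cm; v ends -91 cm/s.
x(14) = 4 + Σ Δx = -479 cm.

-479 cm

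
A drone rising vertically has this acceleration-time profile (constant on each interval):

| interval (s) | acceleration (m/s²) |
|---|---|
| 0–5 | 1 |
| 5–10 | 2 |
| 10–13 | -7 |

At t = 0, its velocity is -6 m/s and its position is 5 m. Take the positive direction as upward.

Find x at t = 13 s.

3 m

On each constant-a segment, Δv = aΔt and Δx = v₀Δt + ½aΔt²; chain segment to segment.
0–5 s: v starts -6 m/s; Δx = -6·5 + ½·1·5² = -17.5 m; v ends -1 m/s.
5–10 s: v starts -1 m/s; Δx = -1·5 + ½·2·5² = 20 m; v ends 9 m/s.
10–13 s: v starts 9 m/s; Δx = 9·3 + ½·-7·3² = -4.5 m; v ends -12 m/s.
x(13) = 5 + Σ Δx = 3 m.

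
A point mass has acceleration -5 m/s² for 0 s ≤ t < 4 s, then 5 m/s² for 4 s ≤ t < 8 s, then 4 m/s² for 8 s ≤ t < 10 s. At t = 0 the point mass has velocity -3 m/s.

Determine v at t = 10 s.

Δv equals the area under the a-t graph; then v = v₀ + Δv.
0–4 s: -5 × 4 = -20 m/s
4–8 s: 5 × 4 = 20 m/s
8–10 s: 4 × 2 = 8 m/s
Δv = 8 m/s, so v(10) = -3 + (8) = 5 m/s.

5 m/s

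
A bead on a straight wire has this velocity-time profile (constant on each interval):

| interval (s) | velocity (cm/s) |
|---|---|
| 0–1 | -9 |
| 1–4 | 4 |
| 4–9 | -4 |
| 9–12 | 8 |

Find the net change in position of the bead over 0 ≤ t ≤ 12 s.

7 cm

Net displacement equals the area under the velocity-time graph (areas below the axis count negative).
0–1 s: -9 × 1 = -9 cm
1–4 s: 4 × 3 = 12 cm
4–9 s: -4 × 5 = -20 cm
9–12 s: 8 × 3 = 24 cm
Net displacement = 7 cm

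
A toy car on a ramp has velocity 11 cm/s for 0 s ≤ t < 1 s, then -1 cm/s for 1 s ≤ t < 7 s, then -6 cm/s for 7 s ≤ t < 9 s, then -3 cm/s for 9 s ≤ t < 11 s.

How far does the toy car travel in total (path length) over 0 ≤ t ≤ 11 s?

Distance (not displacement) is the total path length: add the absolute areas under v-t.
0–1 s: |11| × 1 = 11 cm
1–7 s: |-1| × 6 = 6 cm
7–9 s: |-6| × 2 = 12 cm
9–11 s: |-3| × 2 = 6 cm
Total distance = 35 cm

35 cm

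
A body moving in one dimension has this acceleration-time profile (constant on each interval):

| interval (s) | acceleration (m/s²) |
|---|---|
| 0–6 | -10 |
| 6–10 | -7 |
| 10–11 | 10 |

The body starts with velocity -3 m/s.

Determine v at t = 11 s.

-81 m/s

Δv equals the area under the a-t graph; then v = v₀ + Δv.
0–6 s: -10 × 6 = -60 m/s
6–10 s: -7 × 4 = -28 m/s
10–11 s: 10 × 1 = 10 m/s
Δv = -78 m/s, so v(11) = -3 + (-78) = -81 m/s.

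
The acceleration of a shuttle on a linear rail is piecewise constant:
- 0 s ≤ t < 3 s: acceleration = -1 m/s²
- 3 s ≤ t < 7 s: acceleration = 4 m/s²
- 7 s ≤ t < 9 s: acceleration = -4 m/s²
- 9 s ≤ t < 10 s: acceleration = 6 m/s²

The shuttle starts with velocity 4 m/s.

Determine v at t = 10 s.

Δv equals the area under the a-t graph; then v = v₀ + Δv.
0–3 s: -1 × 3 = -3 m/s
3–7 s: 4 × 4 = 16 m/s
7–9 s: -4 × 2 = -8 m/s
9–10 s: 6 × 1 = 6 m/s
Δv = 11 m/s, so v(10) = 4 + (11) = 15 m/s.

15 m/s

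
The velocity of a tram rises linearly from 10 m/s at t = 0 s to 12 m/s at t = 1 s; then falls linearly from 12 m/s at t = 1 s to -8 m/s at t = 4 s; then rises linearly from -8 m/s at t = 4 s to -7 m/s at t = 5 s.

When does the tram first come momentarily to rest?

t = 2.8 s

v changes sign on 1–4 s (from 12 to -8); the graph is linear there, so v = 0 at t = 1 + (-12)·(4 − 1)/(-8 − 12) = 2.8 s.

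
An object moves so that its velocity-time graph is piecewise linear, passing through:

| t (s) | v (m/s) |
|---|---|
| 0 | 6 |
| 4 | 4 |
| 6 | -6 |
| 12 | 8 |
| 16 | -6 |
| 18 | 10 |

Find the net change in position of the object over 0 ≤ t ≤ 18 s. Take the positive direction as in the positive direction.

Displacement is the signed area under the v-t curve.
0–4 s: ½(6 + 4)(4) = 20 m
4–6 s: ½(4 + -6)(2) = -2 m
6–12 s: ½(-6 + 8)(6) = 6 m
12–16 s: ½(8 + -6)(4) = 4 m
16–18 s: ½(-6 + 10)(2) = 4 m
Net displacement = 32 m

32 m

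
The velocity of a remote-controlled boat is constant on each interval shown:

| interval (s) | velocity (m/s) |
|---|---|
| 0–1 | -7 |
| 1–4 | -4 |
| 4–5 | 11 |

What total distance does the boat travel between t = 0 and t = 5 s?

Distance (not displacement) is the total path length: add the absolute areas under v-t.
0–1 s: |-7| × 1 = 7 m
1–4 s: |-4| × 3 = 12 m
4–5 s: |11| × 1 = 11 m
Total distance = 30 m

30 m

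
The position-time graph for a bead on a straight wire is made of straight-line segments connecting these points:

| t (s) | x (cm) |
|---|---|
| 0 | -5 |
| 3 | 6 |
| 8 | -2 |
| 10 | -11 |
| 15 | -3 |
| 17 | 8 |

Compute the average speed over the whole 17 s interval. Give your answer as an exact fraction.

Average speed = (total path length)/(elapsed time); on a piecewise-linear x-t graph the path length is Σ|Δx|.
0–3 s: |Δx| = |6 − -5| = 11 cm
3–8 s: |Δx| = |-2 − 6| = 8 cm
8–10 s: |Δx| = |-11 − -2| = 9 cm
10–15 s: |Δx| = |-3 − -11| = 8 cm
15–17 s: |Δx| = |8 − -3| = 11 cm
Total path = 47 cm; average speed = 47/17 = 47/17 cm/s.

47/17 cm/s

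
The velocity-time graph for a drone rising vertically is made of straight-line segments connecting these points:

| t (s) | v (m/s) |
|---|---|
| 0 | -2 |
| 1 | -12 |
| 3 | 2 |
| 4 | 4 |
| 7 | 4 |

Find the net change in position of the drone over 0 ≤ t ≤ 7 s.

Displacement is the signed area under the v-t curve.
0–1 s: ½(-2 + -12)(1) = -7 m
1–3 s: ½(-12 + 2)(2) = -10 m
3–4 s: ½(2 + 4)(1) = 3 m
4–7 s: 4 × 3 = 12 m
Net displacement = -2 m

-2 m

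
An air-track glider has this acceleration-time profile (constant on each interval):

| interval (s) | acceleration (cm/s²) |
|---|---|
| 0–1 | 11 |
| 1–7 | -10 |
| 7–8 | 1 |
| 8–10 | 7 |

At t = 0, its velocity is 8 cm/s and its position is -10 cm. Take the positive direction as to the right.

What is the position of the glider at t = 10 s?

-169 cm

On each constant-a segment, Δv = aΔt and Δx = v₀Δt + ½aΔt²; chain segment to segment.
0–1 s: v starts 8 cm/s; Δx = 8·1 + ½·11·1² = 13.5 cm; v ends 19 cm/s.
1–7 s: v starts 19 cm/s; Δx = 19·6 + ½·-10·6² = -66 cm; v ends -41 cm/s.
7–8 s: v starts -41 cm/s; Δx = -41·1 + ½·1·1² = -40.5 cm; v ends -40 cm/s.
8–10 s: v starts -40 cm/s; Δx = -40·2 + ½·7·2² = -66 cm; v ends -26 cm/s.
x(10) = -10 + Σ Δx = -169 cm.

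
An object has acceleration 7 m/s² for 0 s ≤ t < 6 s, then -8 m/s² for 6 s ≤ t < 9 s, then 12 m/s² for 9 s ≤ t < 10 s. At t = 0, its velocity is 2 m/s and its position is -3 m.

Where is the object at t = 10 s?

257 m

On each constant-a segment, Δv = aΔt and Δx = v₀Δt + ½aΔt²; chain segment to segment.
0–6 s: v starts 2 m/s; Δx = 2·6 + ½·7·6² = 138 m; v ends 44 m/s.
6–9 s: v starts 44 m/s; Δx = 44·3 + ½·-8·3² = 96 m; v ends 20 m/s.
9–10 s: v starts 20 m/s; Δx = 20·1 + ½·12·1² = 26 m; v ends 32 m/s.
x(10) = -3 + Σ Δx = 257 m.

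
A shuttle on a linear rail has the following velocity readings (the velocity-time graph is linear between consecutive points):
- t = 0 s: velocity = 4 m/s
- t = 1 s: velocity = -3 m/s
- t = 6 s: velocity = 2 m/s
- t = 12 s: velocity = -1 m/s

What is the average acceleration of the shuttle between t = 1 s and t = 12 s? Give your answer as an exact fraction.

2/11 m/s²

Average acceleration = Δv/Δt = (-1 − -3)/(12 − 1) = 2/11 m/s².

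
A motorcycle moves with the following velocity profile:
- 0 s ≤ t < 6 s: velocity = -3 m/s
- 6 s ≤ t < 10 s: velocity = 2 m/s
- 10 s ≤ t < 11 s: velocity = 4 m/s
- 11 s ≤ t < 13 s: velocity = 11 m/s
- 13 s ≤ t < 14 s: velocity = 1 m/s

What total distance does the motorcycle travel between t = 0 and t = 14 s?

Distance (not displacement) is the total path length: add the absolute areas under v-t.
0–6 s: |-3| × 6 = 18 m
6–10 s: |2| × 4 = 8 m
10–11 s: |4| × 1 = 4 m
11–13 s: |11| × 2 = 22 m
13–14 s: |1| × 1 = 1 m
Total distance = 53 m

53 m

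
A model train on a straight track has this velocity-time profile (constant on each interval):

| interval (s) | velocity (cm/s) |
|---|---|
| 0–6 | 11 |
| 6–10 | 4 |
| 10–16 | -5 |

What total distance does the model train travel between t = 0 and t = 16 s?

112 cm

Total distance travelled is ∫|v| dt — sum the magnitudes of each area piece.
0–6 s: |11| × 6 = 66 cm
6–10 s: |4| × 4 = 16 cm
10–16 s: |-5| × 6 = 30 cm
Total distance = 112 cm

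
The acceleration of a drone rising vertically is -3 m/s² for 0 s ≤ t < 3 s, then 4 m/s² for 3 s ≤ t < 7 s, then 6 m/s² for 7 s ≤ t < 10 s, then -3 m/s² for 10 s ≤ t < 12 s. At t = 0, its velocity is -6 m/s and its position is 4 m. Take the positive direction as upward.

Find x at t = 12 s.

On each constant-a segment, Δv = aΔt and Δx = v₀Δt + ½aΔt²; chain segment to segment.
0–3 s: v starts -6 m/s; Δx = -6·3 + ½·-3·3² = -31.5 m; v ends -15 m/s.
3–7 s: v starts -15 m/s; Δx = -15·4 + ½·4·4² = -28 m; v ends 1 m/s.
7–10 s: v starts 1 m/s; Δx = 1·3 + ½·6·3² = 30 m; v ends 19 m/s.
10–12 s: v starts 19 m/s; Δx = 19·2 + ½·-3·2² = 32 m; v ends 13 m/s.
x(12) = 4 + Σ Δx = 6.5 m.

6.5 m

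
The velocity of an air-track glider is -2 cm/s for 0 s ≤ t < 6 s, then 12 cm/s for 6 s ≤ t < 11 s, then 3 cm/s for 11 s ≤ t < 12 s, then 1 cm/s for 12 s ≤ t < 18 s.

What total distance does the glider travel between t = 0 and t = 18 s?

81 cm

Distance (not displacement) is the total path length: add the absolute areas under v-t.
0–6 s: |-2| × 6 = 12 cm
6–11 s: |12| × 5 = 60 cm
11–12 s: |3| × 1 = 3 cm
12–18 s: |1| × 6 = 6 cm
Total distance = 81 cm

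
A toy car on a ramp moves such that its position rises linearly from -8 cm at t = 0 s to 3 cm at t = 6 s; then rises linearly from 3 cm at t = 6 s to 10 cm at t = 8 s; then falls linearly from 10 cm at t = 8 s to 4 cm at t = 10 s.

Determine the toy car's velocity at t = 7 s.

3.5 cm/s

Velocity is the slope of the x-t graph on 6–8 s: (10 − 3)/(8 − 6) = 3.5 cm/s.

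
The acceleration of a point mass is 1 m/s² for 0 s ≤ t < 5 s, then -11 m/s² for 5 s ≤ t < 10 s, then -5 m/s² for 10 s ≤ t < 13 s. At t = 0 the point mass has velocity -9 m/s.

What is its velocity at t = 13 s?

Δv equals the area under the a-t graph; then v = v₀ + Δv.
0–5 s: 1 × 5 = 5 m/s
5–10 s: -11 × 5 = -55 m/s
10–13 s: -5 × 3 = -15 m/s
Δv = -65 m/s, so v(13) = -9 + (-65) = -74 m/s.

-74 m/s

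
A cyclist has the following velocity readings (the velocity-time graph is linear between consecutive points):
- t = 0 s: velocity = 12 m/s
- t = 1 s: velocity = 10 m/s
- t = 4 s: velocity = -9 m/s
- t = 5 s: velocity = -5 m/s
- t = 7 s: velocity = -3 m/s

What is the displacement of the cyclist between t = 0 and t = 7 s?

Net displacement equals the area under the velocity-time graph (areas below the axis count negative).
0–1 s: ½(12 + 10)(1) = 11 m
1–4 s: ½(10 + -9)(3) = 1.5 m
4–5 s: ½(-9 + -5)(1) = -7 m
5–7 s: ½(-5 + -3)(2) = -8 m
Net displacement = -2.5 m

-2.5 m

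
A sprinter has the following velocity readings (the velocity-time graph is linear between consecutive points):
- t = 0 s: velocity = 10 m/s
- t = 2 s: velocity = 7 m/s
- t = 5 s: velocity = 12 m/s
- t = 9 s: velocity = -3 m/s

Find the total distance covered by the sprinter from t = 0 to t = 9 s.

65.9 m

Distance (not displacement) is the total path length: add the absolute areas under v-t.
0–2 s: |½(10 + 7)(2)| = 17 m
2–5 s: |½(7 + 12)(3)| = 28.5 m
5–9 s: v = 0 at t = 8.2 s; triangle areas 19.2 + 1.2 = 20.4 m
Total distance = 65.9 m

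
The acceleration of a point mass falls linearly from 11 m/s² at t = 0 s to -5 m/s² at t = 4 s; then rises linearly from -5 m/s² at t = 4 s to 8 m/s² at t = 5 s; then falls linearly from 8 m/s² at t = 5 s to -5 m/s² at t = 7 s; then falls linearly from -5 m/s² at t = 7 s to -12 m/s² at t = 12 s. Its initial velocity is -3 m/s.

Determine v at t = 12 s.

-29 m/s

Δv equals the area under the a-t graph; then v = v₀ + Δv.
0–4 s: ½(11 + -5)(4) = 12 m/s
4–5 s: ½(-5 + 8)(1) = 1.5 m/s
5–7 s: ½(8 + -5)(2) = 3 m/s
7–12 s: ½(-5 + -12)(5) = -42.5 m/s
Δv = -26 m/s, so v(12) = -3 + (-26) = -29 m/s.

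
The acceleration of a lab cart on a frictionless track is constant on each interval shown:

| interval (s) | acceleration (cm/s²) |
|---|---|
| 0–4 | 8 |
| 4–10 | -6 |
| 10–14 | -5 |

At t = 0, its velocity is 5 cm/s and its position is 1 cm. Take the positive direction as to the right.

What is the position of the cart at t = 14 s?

163 cm

On each constant-a segment, Δv = aΔt and Δx = v₀Δt + ½aΔt²; chain segment to segment.
0–4 s: v starts 5 cm/s; Δx = 5·4 + ½·8·4² = 84 cm; v ends 37 cm/s.
4–10 s: v starts 37 cm/s; Δx = 37·6 + ½·-6·6² = 114 cm; v ends 1 cm/s.
10–14 s: v starts 1 cm/s; Δx = 1·4 + ½·-5·4² = -36 cm; v ends -19 cm/s.
x(14) = 1 + Σ Δx = 163 cm.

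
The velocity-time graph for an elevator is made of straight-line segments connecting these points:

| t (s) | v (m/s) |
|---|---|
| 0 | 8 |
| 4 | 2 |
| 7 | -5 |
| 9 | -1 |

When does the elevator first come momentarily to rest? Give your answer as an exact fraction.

v changes sign on 4–7 s (from 2 to -5); the graph is linear there, so v = 0 at t = 4 + (-2)·(7 − 4)/(-5 − 2) = 34/7 s.

t = 34/7 s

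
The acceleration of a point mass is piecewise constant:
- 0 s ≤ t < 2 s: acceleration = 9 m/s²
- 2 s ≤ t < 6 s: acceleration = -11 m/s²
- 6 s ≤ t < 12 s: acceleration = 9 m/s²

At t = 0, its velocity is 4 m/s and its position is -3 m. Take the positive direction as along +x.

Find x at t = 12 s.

On each constant-a segment, Δv = aΔt and Δx = v₀Δt + ½aΔt²; chain segment to segment.
0–2 s: v starts 4 m/s; Δx = 4·2 + ½·9·2² = 26 m; v ends 22 m/s.
2–6 s: v starts 22 m/s; Δx = 22·4 + ½·-11·4² = 0 m; v ends -22 m/s.
6–12 s: v starts -22 m/s; Δx = -22·6 + ½·9·6² = 30 m; v ends 32 m/s.
x(12) = -3 + Σ Δx = 53 m.

53 m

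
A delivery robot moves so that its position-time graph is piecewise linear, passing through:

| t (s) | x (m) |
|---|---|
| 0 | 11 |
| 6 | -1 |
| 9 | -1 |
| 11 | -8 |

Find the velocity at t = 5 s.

Velocity is the slope of the x-t graph on 0–6 s: (-1 − 11)/(6 − 0) = -2 m/s.

-2 m/s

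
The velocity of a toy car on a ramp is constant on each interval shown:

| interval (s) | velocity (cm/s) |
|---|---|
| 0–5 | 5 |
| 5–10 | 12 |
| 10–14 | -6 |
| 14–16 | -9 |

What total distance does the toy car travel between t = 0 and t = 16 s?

127 cm

Distance (not displacement) is the total path length: add the absolute areas under v-t.
0–5 s: |5| × 5 = 25 cm
5–10 s: |12| × 5 = 60 cm
10–14 s: |-6| × 4 = 24 cm
14–16 s: |-9| × 2 = 18 cm
Total distance = 127 cm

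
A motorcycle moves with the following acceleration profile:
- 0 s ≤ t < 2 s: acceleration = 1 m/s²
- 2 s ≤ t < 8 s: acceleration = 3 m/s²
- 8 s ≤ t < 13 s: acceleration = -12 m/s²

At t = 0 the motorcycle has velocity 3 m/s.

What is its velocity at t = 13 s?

-37 m/s

Δv equals the area under the a-t graph; then v = v₀ + Δv.
0–2 s: 1 × 2 = 2 m/s
2–8 s: 3 × 6 = 18 m/s
8–13 s: -12 × 5 = -60 m/s
Δv = -40 m/s, so v(13) = 3 + (-40) = -37 m/s.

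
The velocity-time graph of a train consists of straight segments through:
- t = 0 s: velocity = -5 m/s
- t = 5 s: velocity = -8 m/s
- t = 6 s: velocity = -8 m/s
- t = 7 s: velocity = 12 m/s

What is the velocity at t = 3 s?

On 0–5 s the graph is linear from -5 to -8 m/s: v(3) = -5 + (-8 − -5)·(3 − 0)/(5 − 0) = -6.8 m/s.

-6.8 m/s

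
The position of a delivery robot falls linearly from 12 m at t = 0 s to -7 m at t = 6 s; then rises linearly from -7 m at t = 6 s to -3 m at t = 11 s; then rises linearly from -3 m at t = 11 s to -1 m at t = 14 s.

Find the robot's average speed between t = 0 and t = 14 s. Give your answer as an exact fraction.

25/14 m/s

Average speed = (total path length)/(elapsed time); on a piecewise-linear x-t graph the path length is Σ|Δx|.
0–6 s: |Δx| = |-7 − 12| = 19 m
6–11 s: |Δx| = |-3 − -7| = 4 m
11–14 s: |Δx| = |-1 − -3| = 2 m
Total path = 25 m; average speed = 25/14 = 25/14 m/s.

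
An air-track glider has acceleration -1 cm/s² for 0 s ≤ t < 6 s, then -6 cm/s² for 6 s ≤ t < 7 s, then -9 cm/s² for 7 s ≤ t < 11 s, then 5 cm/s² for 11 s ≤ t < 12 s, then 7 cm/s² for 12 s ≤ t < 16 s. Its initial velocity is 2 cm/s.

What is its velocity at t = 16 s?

-13 cm/s

Δv equals the area under the a-t graph; then v = v₀ + Δv.
0–6 s: -1 × 6 = -6 cm/s
6–7 s: -6 × 1 = -6 cm/s
7–11 s: -9 × 4 = -36 cm/s
11–12 s: 5 × 1 = 5 cm/s
12–16 s: 7 × 4 = 28 cm/s
Δv = -15 cm/s, so v(16) = 2 + (-15) = -13 cm/s.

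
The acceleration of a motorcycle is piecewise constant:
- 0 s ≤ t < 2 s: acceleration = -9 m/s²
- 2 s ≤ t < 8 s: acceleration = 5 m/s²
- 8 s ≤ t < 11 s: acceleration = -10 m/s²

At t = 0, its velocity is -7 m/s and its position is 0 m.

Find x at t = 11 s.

-122 m

On each constant-a segment, Δv = aΔt and Δx = v₀Δt + ½aΔt²; chain segment to segment.
0–2 s: v starts -7 m/s; Δx = -7·2 + ½·-9·2² = -32 m; v ends -25 m/s.
2–8 s: v starts -25 m/s; Δx = -25·6 + ½·5·6² = -60 m; v ends 5 m/s.
8–11 s: v starts 5 m/s; Δx = 5·3 + ½·-10·3² = -30 m; v ends -25 m/s.
x(11) = 0 + Σ Δx = -122 m.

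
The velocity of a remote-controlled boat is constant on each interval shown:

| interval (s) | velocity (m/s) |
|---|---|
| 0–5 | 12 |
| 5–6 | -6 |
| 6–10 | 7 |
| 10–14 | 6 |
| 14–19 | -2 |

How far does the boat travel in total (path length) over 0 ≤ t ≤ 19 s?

128 m

Total distance travelled is ∫|v| dt — sum the magnitudes of each area piece.
0–5 s: |12| × 5 = 60 m
5–6 s: |-6| × 1 = 6 m
6–10 s: |7| × 4 = 28 m
10–14 s: |6| × 4 = 24 m
14–19 s: |-2| × 5 = 10 m
Total distance = 128 m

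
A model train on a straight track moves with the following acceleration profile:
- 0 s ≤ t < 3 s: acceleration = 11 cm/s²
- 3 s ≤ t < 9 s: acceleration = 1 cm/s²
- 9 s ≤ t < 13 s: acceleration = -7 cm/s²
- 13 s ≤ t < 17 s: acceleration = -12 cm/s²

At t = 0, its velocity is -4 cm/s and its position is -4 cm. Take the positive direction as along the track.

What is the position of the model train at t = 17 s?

On each constant-a segment, Δv = aΔt and Δx = v₀Δt + ½aΔt²; chain segment to segment.
0–3 s: v starts -4 cm/s; Δx = -4·3 + ½·11·3² = 37.5 cm; v ends 29 cm/s.
3–9 s: v starts 29 cm/s; Δx = 29·6 + ½·1·6² = 192 cm; v ends 35 cm/s.
9–13 s: v starts 35 cm/s; Δx = 35·4 + ½·-7·4² = 84 cm; v ends 7 cm/s.
13–17 s: v starts 7 cm/s; Δx = 7·4 + ½·-12·4² = -68 cm; v ends -41 cm/s.
x(17) = -4 + Σ Δx = 241.5 cm.

241.5 cm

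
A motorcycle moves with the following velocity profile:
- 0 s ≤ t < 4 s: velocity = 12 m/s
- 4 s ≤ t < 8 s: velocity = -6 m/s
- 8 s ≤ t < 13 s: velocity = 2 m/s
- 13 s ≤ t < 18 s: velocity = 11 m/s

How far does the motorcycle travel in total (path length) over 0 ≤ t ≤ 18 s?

Total distance travelled is ∫|v| dt — sum the magnitudes of each area piece.
0–4 s: |12| × 4 = 48 m
4–8 s: |-6| × 4 = 24 m
8–13 s: |2| × 5 = 10 m
13–18 s: |11| × 5 = 55 m
Total distance = 137 m

137 m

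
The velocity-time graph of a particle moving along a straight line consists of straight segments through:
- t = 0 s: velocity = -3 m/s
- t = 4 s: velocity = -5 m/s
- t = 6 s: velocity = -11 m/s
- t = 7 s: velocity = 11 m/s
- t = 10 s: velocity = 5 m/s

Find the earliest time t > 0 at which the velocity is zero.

v changes sign on 6–7 s (from -11 to 11); the graph is linear there, so v = 0 at t = 6 + (11)·(7 − 6)/(11 − -11) = 6.5 s.

t = 6.5 s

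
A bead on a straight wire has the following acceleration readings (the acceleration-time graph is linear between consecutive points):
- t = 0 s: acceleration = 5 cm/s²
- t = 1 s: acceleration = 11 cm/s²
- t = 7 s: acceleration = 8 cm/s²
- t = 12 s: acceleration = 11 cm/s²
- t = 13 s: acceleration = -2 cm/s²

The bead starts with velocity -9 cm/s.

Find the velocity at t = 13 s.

108 cm/s

Δv equals the area under the a-t graph; then v = v₀ + Δv.
0–1 s: ½(5 + 11)(1) = 8 cm/s
1–7 s: ½(11 + 8)(6) = 57 cm/s
7–12 s: ½(8 + 11)(5) = 47.5 cm/s
12–13 s: ½(11 + -2)(1) = 4.5 cm/s
Δv = 117 cm/s, so v(13) = -9 + (117) = 108 cm/s.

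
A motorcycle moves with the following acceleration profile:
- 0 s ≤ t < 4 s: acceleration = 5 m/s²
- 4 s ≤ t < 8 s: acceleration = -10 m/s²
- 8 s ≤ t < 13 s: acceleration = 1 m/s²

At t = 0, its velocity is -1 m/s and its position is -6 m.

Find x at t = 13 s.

-66.5 m

On each constant-a segment, Δv = aΔt and Δx = v₀Δt + ½aΔt²; chain segment to segment.
0–4 s: v starts -1 m/s; Δx = -1·4 + ½·5·4² = 36 m; v ends 19 m/s.
4–8 s: v starts 19 m/s; Δx = 19·4 + ½·-10·4² = -4 m; v ends -21 m/s.
8–13 s: v starts -21 m/s; Δx = -21·5 + ½·1·5² = -92.5 m; v ends -16 m/s.
x(13) = -6 + Σ Δx = -66.5 m.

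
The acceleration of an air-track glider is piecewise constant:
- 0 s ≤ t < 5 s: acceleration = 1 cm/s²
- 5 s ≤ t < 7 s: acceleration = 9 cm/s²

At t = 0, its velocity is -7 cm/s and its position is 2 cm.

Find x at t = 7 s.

-6.5 cm

On each constant-a segment, Δv = aΔt and Δx = v₀Δt + ½aΔt²; chain segment to segment.
0–5 s: v starts -7 cm/s; Δx = -7·5 + ½·1·5² = -22.5 cm; v ends -2 cm/s.
5–7 s: v starts -2 cm/s; Δx = -2·2 + ½·9·2² = 14 cm; v ends 16 cm/s.
x(7) = 2 + Σ Δx = -6.5 cm.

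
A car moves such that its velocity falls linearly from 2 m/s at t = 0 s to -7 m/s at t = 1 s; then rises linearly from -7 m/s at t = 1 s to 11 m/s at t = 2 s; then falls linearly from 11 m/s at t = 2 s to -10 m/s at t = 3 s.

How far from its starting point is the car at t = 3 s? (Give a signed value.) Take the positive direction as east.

Net displacement equals the area under the velocity-time graph (areas below the axis count negative).
0–1 s: ½(2 + -7)(1) = -2.5 m
1–2 s: ½(-7 + 11)(1) = 2 m
2–3 s: ½(11 + -10)(1) = 0.5 m
Net displacement = 0 m

0 m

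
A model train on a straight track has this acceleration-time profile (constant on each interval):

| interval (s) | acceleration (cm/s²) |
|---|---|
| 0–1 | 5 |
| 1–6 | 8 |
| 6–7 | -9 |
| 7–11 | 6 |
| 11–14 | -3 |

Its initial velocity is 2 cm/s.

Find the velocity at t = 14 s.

Δv equals the area under the a-t graph; then v = v₀ + Δv.
0–1 s: 5 × 1 = 5 cm/s
1–6 s: 8 × 5 = 40 cm/s
6–7 s: -9 × 1 = -9 cm/s
7–11 s: 6 × 4 = 24 cm/s
11–14 s: -3 × 3 = -9 cm/s
Δv = 51 cm/s, so v(14) = 2 + (51) = 53 cm/s.

53 cm/s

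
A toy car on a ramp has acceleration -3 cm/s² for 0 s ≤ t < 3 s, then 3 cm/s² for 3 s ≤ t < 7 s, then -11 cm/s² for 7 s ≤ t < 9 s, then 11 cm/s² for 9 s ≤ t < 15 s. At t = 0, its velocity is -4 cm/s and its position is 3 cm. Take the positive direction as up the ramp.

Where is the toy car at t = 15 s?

On each constant-a segment, Δv = aΔt and Δx = v₀Δt + ½aΔt²; chain segment to segment.
0–3 s: v starts -4 cm/s; Δx = -4·3 + ½·-3·3² = -25.5 cm; v ends -13 cm/s.
3–7 s: v starts -13 cm/s; Δx = -13·4 + ½·3·4² = -28 cm; v ends -1 cm/s.
7–9 s: v starts -1 cm/s; Δx = -1·2 + ½·-11·2² = -24 cm; v ends -23 cm/s.
9–15 s: v starts -23 cm/s; Δx = -23·6 + ½·11·6² = 60 cm; v ends 43 cm/s.
x(15) = 3 + Σ Δx = -14.5 cm.

-14.5 cm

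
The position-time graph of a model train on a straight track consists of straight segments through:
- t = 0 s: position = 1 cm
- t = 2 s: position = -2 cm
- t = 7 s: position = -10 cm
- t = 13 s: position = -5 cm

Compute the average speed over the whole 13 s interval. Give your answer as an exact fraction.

Average speed = (total path length)/(elapsed time); on a piecewise-linear x-t graph the path length is Σ|Δx|.
0–2 s: |Δx| = |-2 − 1| = 3 cm
2–7 s: |Δx| = |-10 − -2| = 8 cm
7–13 s: |Δx| = |-5 − -10| = 5 cm
Total path = 16 cm; average speed = 16/13 = 16/13 cm/s.

16/13 cm/s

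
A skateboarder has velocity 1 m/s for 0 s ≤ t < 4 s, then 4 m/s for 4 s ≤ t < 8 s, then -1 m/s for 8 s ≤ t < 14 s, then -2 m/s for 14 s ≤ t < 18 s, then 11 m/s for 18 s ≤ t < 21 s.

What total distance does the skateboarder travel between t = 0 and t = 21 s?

67 m

Distance (not displacement) is the total path length: add the absolute areas under v-t.
0–4 s: |1| × 4 = 4 m
4–8 s: |4| × 4 = 16 m
8–14 s: |-1| × 6 = 6 m
14–18 s: |-2| × 4 = 8 m
18–21 s: |11| × 3 = 33 m
Total distance = 67 m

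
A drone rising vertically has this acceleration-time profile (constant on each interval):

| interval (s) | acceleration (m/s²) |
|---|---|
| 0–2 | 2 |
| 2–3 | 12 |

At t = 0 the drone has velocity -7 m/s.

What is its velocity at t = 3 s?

9 m/s

Δv equals the area under the a-t graph; then v = v₀ + Δv.
0–2 s: 2 × 2 = 4 m/s
2–3 s: 12 × 1 = 12 m/s
Δv = 16 m/s, so v(3) = -7 + (16) = 9 m/s.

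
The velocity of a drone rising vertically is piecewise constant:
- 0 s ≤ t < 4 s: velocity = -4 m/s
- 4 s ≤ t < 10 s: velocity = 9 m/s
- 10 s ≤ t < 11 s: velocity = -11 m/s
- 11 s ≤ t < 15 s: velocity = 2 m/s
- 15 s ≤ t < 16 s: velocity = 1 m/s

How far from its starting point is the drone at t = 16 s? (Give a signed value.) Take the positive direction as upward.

Displacement is the signed area under the v-t curve.
0–4 s: -4 × 4 = -16 m
4–10 s: 9 × 6 = 54 m
10–11 s: -11 × 1 = -11 m
11–15 s: 2 × 4 = 8 m
15–16 s: 1 × 1 = 1 m
Net displacement = 36 m

36 m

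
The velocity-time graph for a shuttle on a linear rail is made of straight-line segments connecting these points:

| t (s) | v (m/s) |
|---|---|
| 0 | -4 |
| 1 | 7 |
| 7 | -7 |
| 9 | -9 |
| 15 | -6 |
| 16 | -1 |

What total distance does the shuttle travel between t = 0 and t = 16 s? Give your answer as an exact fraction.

973/11 m

Total distance travelled is ∫|v| dt — sum the magnitudes of each area piece.
0–1 s: v = 0 at t = 4/11 s; triangle areas 8/11 + 49/22 = 65/22 m
1–7 s: v = 0 at t = 4 s; triangle areas 10.5 + 10.5 = 21 m
7–9 s: |½(-7 + -9)(2)| = 16 m
9–15 s: |½(-9 + -6)(6)| = 45 m
15–16 s: |½(-6 + -1)(1)| = 3.5 m
Total distance = 973/11 m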